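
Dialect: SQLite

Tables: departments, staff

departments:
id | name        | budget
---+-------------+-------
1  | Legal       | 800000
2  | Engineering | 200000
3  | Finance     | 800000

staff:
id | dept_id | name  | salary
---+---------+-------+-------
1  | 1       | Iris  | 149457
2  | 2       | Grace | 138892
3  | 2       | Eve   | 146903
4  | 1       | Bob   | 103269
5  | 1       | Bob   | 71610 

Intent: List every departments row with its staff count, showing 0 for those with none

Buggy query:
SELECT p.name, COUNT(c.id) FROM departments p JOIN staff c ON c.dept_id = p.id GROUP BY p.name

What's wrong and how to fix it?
Bug: An inner join excludes parents with zero children

Fix: Switch to LEFT JOIN to retain unmatched parent rows

Corrected query:
SELECT p.name, COUNT(c.id) FROM departments p LEFT JOIN staff c ON c.dept_id = p.id GROUP BY p.name

Result:
name        | COUNT(c.id)
------------+------------
Engineering | 2          
Finance     | 0          
Legal       | 3          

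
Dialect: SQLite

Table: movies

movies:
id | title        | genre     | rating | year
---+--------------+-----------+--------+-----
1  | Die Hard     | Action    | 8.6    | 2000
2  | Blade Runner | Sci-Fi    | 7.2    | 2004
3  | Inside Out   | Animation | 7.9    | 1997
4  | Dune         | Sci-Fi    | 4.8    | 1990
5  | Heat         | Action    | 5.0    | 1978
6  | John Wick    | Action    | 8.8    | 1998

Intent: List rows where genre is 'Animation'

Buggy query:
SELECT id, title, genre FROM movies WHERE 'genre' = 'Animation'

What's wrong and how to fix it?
Bug: 'genre' in single quotes is a string literal, not the column; the comparison is literal-vs-literal and never true

Fix: Reference the column as genre without single quotes

Corrected query:
SELECT id, title, genre FROM movies WHERE genre = 'Animation'

Result:
id | title      | genre    
---+------------+----------
3  | Inside Out | Animation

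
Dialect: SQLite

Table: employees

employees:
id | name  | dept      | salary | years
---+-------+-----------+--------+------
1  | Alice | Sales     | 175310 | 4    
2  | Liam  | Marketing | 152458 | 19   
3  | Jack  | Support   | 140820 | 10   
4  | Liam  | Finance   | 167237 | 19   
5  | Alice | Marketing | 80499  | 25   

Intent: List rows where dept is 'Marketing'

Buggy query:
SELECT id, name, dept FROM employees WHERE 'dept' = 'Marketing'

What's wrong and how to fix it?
Bug: Single quotes denote string literals in SQL; the column name is being compared as a constant string

Fix: Reference the column as dept without single quotes

Corrected query:
SELECT id, name, dept FROM employees WHERE dept = 'Marketing'

Result:
id | name  | dept     
---+-------+----------
2  | Liam  | Marketing
5  | Alice | Marketing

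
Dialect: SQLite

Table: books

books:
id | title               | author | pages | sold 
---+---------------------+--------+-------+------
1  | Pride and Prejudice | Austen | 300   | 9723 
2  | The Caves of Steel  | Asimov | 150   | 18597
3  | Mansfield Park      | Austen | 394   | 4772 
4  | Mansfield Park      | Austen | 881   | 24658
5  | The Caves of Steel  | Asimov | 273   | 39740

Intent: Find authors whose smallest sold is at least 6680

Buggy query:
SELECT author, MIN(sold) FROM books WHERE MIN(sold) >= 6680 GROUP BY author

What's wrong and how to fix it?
Bug: MIN() in WHERE is a misuse of aggregate

Fix: Replace WHERE with HAVING after the GROUP BY

Corrected query:
SELECT author, MIN(sold) FROM books GROUP BY author HAVING MIN(sold) >= 6680

Result:
author | MIN(sold)
-------+----------
Asimov | 18597    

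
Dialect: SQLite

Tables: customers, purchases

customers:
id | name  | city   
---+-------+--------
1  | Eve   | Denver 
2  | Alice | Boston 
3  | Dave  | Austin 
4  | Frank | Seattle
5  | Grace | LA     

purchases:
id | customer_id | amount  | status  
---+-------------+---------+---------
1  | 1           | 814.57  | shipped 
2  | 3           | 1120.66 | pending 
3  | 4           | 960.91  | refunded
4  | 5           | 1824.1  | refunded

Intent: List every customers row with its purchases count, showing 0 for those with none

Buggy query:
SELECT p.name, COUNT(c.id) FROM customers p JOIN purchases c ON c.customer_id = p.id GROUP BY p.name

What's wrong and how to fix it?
Bug: An inner join excludes parents with zero children

Fix: Use LEFT JOIN so parents without children still appear (COUNT(c.id) gives 0)

Corrected query:
SELECT p.name, COUNT(c.id) FROM customers p LEFT JOIN purchases c ON c.customer_id = p.id GROUP BY p.name

Result:
name  | COUNT(c.id)
------+------------
Alice | 0          
Dave  | 1          
Eve   | 1          
Frank | 1          
Grace | 1          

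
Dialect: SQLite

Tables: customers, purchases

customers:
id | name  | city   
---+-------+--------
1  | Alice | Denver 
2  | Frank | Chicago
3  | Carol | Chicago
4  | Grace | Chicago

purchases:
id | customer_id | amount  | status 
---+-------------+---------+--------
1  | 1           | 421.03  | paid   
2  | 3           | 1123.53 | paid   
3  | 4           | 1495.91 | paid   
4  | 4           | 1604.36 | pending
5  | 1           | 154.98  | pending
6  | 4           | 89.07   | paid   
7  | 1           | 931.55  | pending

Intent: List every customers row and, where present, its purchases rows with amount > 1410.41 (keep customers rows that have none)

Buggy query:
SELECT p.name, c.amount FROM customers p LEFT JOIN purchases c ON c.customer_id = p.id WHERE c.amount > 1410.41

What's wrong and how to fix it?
Bug: A WHERE condition on the right-hand table after LEFT JOIN drops unmatched parents

Fix: Put 'c.amount > 1410.41' in the JOIN's ON clause instead of WHERE

Corrected query:
SELECT p.name, c.amount FROM customers p LEFT JOIN purchases c ON c.customer_id = p.id AND c.amount > 1410.41

Result:
name  | amount 
------+--------
Alice | NULL   
Frank | NULL   
Carol | NULL   
Grace | 1495.91
Grace | 1604.36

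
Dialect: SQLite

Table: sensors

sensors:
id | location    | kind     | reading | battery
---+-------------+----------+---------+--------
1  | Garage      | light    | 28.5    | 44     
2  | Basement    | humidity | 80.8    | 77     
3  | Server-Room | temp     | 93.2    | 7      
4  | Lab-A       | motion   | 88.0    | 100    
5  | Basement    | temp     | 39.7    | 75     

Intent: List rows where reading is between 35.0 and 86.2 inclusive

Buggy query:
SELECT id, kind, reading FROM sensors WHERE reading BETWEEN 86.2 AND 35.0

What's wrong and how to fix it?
Bug: The bounds are reversed; BETWEEN a AND b requires a <= b to match anything

Fix: Write BETWEEN 35.0 AND 86.2

Corrected query:
SELECT id, kind, reading FROM sensors WHERE reading BETWEEN 35.0 AND 86.2

Result:
id | kind     | reading
---+----------+--------
2  | humidity | 80.8   
5  | temp     | 39.7   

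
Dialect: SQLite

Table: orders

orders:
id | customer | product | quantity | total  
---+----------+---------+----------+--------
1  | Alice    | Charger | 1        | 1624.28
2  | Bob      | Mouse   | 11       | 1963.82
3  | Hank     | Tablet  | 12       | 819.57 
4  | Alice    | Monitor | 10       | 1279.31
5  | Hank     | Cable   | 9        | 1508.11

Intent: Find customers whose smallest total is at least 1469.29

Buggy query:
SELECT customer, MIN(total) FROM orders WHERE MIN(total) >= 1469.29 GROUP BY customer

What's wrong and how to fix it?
Bug: Aggregates like MIN are computed per group after WHERE runs

Fix: Use HAVING for the per-group MIN condition

Corrected query:
SELECT customer, MIN(total) FROM orders GROUP BY customer HAVING MIN(total) >= 1469.29

Result:
customer | MIN(total)
---------+-----------
Bob      | 1963.82   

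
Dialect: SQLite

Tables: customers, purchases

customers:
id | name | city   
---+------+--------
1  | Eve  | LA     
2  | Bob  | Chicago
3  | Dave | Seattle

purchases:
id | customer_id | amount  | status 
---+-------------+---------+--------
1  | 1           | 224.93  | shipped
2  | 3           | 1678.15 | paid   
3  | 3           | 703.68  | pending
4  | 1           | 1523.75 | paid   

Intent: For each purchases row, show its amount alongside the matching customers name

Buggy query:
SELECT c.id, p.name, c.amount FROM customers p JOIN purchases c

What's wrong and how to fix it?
Bug: JOIN with no ON clause produces a cartesian product; every purchases row pairs with every customers row

Fix: Specify the join condition linking the foreign key to the parent id

Corrected query:
SELECT c.id, p.name, c.amount FROM customers p JOIN purchases c ON c.customer_id = p.id

Result:
id | name | amount 
---+------+--------
1  | Eve  | 224.93 
2  | Dave | 1678.15
3  | Dave | 703.68 
4  | Eve  | 1523.75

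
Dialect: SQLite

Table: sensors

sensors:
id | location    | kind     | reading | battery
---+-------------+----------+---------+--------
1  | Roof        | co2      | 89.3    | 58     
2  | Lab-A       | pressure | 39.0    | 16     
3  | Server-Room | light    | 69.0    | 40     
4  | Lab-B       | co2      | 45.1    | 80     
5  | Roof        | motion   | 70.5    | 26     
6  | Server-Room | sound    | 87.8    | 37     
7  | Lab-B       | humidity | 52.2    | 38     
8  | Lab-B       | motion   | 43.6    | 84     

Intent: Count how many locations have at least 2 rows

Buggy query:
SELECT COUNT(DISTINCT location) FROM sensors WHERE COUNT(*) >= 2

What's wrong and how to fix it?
Bug: COUNT(*) cannot appear in WHERE; the per-group count doesn't exist yet

Fix: Use a subquery that GROUPs and filters with HAVING, then count its rows

Corrected query:
SELECT COUNT(*) FROM (SELECT location FROM sensors GROUP BY location HAVING COUNT(*) >= 2)

Result:
COUNT(*)
--------
3       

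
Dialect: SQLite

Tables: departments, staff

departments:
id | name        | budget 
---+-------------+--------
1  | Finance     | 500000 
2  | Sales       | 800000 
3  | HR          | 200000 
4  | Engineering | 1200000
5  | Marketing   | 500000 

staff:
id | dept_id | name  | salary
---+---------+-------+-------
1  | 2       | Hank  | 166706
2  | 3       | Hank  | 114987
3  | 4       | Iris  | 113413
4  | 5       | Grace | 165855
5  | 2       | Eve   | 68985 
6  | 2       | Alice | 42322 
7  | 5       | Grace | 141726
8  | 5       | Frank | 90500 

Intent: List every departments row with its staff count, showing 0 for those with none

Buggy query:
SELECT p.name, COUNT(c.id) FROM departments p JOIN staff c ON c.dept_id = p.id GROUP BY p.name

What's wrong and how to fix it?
Bug: An inner join excludes parents with zero children

Fix: Use LEFT JOIN so parents without children still appear (COUNT(c.id) gives 0)

Corrected query:
SELECT p.name, COUNT(c.id) FROM departments p LEFT JOIN staff c ON c.dept_id = p.id GROUP BY p.name

Result:
name        | COUNT(c.id)
------------+------------
Engineering | 1          
Finance     | 0          
HR          | 1          
Marketing   | 3          
Sales       | 3          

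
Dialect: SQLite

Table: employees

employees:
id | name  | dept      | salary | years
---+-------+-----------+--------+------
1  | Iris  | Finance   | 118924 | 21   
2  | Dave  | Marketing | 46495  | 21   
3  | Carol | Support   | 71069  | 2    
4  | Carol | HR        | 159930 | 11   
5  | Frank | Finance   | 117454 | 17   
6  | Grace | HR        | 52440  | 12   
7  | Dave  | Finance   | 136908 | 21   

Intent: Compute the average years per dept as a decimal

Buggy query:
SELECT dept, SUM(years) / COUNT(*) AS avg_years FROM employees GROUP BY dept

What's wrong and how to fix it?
Bug: Both operands are integers, so '/' performs integer division and truncates

Fix: Cast one side to REAL so the division keeps the fractional part

Corrected query:
SELECT dept, SUM(years) * 1.0 / COUNT(*) AS avg_years FROM employees GROUP BY dept

Result:
dept      | avg_years
----------+----------
Finance   | 19.666667
HR        | 11.5     
Marketing | 21       
Support   | 2        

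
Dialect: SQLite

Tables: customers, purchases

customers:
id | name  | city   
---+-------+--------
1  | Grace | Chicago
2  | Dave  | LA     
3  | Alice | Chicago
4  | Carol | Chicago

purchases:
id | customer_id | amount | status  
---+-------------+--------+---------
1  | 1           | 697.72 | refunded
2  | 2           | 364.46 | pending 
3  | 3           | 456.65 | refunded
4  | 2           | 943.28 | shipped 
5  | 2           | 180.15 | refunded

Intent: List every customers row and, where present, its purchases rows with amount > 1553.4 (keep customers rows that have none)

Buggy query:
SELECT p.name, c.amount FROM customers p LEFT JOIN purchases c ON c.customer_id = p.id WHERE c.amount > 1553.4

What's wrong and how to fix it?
Bug: A WHERE condition on the right-hand table after LEFT JOIN drops unmatched parents

Fix: Move the right-table condition into the ON clause so unmatched parents are kept

Corrected query:
SELECT p.name, c.amount FROM customers p LEFT JOIN purchases c ON c.customer_id = p.id AND c.amount > 1553.4

Result:
name  | amount
------+-------
Grace | NULL  
Dave  | NULL  
Alice | NULL  
Carol | NULL  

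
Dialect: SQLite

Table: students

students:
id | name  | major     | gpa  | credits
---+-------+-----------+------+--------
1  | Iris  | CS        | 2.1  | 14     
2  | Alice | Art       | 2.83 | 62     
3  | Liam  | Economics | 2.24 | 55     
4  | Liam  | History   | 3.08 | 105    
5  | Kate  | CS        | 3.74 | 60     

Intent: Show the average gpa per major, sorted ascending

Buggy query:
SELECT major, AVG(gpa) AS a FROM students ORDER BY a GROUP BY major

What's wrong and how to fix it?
Bug: GROUP BY must precede ORDER BY

Fix: Reorder: SELECT … FROM … GROUP BY … ORDER BY …

Corrected query:
SELECT major, AVG(gpa) AS a FROM students GROUP BY major ORDER BY a

Result:
major     | a   
----------+-----
Economics | 2.24
Art       | 2.83
CS        | 2.92
History   | 3.08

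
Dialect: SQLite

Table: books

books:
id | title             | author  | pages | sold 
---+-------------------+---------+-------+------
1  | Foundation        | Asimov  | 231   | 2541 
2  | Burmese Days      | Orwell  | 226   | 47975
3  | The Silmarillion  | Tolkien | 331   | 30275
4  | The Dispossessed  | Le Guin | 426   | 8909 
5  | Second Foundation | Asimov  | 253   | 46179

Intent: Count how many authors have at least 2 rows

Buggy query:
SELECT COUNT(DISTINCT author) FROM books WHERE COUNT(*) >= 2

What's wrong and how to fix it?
Bug: COUNT(*) cannot appear in WHERE; the per-group count doesn't exist yet

Fix: Group first with HAVING COUNT(*) >= 2, then COUNT the resulting groups

Corrected query:
SELECT COUNT(*) FROM (SELECT author FROM books GROUP BY author HAVING COUNT(*) >= 2)

Result:
COUNT(*)
--------
1       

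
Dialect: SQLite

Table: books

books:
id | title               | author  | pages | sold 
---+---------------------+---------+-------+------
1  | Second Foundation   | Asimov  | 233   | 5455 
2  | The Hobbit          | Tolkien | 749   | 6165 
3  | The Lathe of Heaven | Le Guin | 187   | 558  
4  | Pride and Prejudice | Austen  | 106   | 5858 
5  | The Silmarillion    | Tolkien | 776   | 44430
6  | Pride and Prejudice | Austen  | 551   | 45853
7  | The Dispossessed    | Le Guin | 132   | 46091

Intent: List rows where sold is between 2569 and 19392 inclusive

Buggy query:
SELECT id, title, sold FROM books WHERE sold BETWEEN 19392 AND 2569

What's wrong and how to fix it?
Bug: The bounds are reversed; BETWEEN a AND b requires a <= b to match anything

Fix: Write BETWEEN 2569 AND 19392

Corrected query:
SELECT id, title, sold FROM books WHERE sold BETWEEN 2569 AND 19392

Result:
id | title               | sold
---+---------------------+-----
1  | Second Foundation   | 5455
2  | The Hobbit          | 6165
4  | Pride and Prejudice | 5858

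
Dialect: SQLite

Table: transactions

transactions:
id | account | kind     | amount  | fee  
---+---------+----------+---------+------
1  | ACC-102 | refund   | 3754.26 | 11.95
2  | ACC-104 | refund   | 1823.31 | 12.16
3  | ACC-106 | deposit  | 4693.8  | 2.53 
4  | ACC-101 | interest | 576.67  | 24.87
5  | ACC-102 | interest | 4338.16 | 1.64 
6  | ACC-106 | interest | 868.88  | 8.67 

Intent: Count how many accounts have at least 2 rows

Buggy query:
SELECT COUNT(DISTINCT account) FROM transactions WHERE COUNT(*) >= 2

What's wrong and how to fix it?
Bug: WHERE filters individual rows, not groups, so a group-level COUNT is invalid there

Fix: Use a subquery that GROUPs and filters with HAVING, then count its rows

Corrected query:
SELECT COUNT(*) FROM (SELECT account FROM transactions GROUP BY account HAVING COUNT(*) >= 2)

Result:
COUNT(*)
--------
2       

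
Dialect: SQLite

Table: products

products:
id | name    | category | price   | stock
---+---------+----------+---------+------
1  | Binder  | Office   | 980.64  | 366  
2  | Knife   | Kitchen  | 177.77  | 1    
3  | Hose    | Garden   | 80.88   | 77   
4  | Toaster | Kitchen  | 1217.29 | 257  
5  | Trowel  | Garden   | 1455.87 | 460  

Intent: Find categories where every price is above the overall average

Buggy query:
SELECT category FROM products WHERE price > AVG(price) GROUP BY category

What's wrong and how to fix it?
Bug: AVG() is an aggregate; it can't sit directly in WHERE

Fix: Use a subquery for AVG and a HAVING MIN(...) filter so the condition holds for every row in the group

Corrected query:
SELECT category FROM products GROUP BY category HAVING MIN(price) > (SELECT AVG(price) FROM products)

Result:
category
--------
Office  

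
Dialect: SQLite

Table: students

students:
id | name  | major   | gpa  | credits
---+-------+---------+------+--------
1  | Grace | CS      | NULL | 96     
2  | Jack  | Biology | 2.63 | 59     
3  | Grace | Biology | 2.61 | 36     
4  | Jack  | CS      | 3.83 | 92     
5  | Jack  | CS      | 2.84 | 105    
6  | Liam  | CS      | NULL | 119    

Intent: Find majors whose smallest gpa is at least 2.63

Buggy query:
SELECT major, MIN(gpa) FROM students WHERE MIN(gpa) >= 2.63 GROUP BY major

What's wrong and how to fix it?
Bug: MIN() in WHERE is a misuse of aggregate

Fix: Use HAVING for the per-group MIN condition

Corrected query:
SELECT major, MIN(gpa) FROM students GROUP BY major HAVING MIN(gpa) >= 2.63

Result:
major | MIN(gpa)
------+---------
CS    | 2.84    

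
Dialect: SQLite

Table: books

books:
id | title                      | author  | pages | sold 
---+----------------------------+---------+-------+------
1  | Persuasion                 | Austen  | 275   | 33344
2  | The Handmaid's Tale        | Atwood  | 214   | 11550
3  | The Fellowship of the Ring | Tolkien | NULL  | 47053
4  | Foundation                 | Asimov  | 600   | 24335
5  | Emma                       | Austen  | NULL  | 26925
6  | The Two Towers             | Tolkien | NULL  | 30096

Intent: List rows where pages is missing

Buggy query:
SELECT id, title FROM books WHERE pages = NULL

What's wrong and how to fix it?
Bug: Comparing to NULL with '=' never matches; NULL = NULL is unknown, not true

Fix: Replace '= NULL' with 'IS NULL'

Corrected query:
SELECT id, title FROM books WHERE pages IS NULL

Result:
id | title                     
---+---------------------------
3  | The Fellowship of the Ring
5  | Emma                      
6  | The Two Towers            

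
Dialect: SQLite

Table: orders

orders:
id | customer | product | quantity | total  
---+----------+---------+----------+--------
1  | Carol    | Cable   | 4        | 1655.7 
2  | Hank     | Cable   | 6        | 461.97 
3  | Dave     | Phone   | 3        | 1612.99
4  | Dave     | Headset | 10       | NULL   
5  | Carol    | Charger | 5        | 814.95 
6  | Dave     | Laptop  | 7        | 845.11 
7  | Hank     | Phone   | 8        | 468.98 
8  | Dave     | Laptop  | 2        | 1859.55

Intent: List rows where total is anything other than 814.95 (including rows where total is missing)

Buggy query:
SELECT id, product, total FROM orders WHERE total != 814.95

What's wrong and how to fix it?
Bug: Inequality against NULL is unknown, not true; rows with NULL are dropped

Fix: Handle NULL separately with IS NULL alongside the inequality

Corrected query:
SELECT id, product, total FROM orders WHERE total != 814.95 OR total IS NULL

Result:
id | product | total  
---+---------+--------
1  | Cable   | 1655.7 
2  | Cable   | 461.97 
3  | Phone   | 1612.99
4  | Headset | NULL   
6  | Laptop  | 845.11 
7  | Phone   | 468.98 
8  | Laptop  | 1859.55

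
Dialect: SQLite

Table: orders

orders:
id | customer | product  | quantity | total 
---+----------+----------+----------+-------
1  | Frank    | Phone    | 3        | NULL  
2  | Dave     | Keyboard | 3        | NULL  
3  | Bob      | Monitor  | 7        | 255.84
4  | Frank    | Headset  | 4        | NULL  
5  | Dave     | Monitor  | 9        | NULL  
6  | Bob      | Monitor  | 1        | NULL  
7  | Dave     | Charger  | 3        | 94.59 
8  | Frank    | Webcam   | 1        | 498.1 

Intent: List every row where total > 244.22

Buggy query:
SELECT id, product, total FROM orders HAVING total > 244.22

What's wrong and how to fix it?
Bug: This is a non-aggregate query (no GROUP BY, no aggregates), so in SQLite the HAVING clause is invalid here; a row-level condition belongs in WHERE

Fix: Replace HAVING with WHERE since the condition applies to individual rows

Corrected query:
SELECT id, product, total FROM orders WHERE total > 244.22

Result:
id | product | total 
---+---------+-------
3  | Monitor | 255.84
8  | Webcam  | 498.1 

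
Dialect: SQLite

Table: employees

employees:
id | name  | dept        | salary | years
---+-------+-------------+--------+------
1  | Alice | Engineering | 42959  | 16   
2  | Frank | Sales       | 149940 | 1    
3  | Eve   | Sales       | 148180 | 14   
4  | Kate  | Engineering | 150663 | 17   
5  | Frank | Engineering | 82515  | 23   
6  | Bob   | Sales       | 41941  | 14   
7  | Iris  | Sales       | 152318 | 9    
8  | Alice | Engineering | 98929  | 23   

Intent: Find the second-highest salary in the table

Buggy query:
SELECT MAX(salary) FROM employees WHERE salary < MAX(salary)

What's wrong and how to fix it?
Bug: MAX(salary) on the right of the comparison is an aggregate-in-WHERE error

Fix: Put the inner MAX in a scalar subquery

Corrected query:
SELECT MAX(salary) FROM employees WHERE salary < (SELECT MAX(salary) FROM employees)

Result:
MAX(salary)
-----------
150663     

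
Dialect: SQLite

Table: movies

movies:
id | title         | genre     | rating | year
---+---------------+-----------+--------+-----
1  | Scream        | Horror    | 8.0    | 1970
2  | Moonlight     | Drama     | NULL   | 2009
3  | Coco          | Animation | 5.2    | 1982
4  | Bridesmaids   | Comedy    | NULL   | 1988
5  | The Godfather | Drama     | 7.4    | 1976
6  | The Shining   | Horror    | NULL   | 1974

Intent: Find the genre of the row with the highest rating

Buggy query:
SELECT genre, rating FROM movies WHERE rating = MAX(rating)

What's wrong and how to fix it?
Bug: MAX(rating) is an aggregate and cannot be used directly in WHERE

Fix: Use a subquery: WHERE rating = (SELECT MAX(rating) FROM movies)

Corrected query:
SELECT genre, rating FROM movies WHERE rating = (SELECT MAX(rating) FROM movies)

Result:
genre  | rating
-------+-------
Horror | 8     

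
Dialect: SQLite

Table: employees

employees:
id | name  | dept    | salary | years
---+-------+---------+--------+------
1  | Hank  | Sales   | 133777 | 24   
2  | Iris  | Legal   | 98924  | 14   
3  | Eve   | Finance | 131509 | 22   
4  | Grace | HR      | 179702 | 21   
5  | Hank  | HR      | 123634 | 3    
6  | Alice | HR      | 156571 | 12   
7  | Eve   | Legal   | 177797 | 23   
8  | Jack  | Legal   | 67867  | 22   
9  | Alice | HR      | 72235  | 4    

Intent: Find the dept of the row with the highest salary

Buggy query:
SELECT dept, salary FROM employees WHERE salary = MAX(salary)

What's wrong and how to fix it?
Bug: MAX(salary) is an aggregate and cannot be used directly in WHERE

Fix: Use a subquery: WHERE salary = (SELECT MAX(salary) FROM employees)

Corrected query:
SELECT dept, salary FROM employees WHERE salary = (SELECT MAX(salary) FROM employees)

Result:
dept | salary
-----+-------
HR   | 179702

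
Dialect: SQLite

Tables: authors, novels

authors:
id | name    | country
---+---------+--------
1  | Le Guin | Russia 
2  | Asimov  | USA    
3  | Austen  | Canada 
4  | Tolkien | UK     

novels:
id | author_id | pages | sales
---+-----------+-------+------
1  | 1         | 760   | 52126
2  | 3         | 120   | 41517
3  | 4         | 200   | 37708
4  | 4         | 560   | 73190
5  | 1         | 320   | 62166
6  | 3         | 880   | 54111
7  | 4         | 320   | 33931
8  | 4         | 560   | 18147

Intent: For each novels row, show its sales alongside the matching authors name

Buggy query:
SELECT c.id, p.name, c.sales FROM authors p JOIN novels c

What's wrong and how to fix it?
Bug: JOIN with no ON clause produces a cartesian product; every novels row pairs with every authors row

Fix: Specify the join condition linking the foreign key to the parent id

Corrected query:
SELECT c.id, p.name, c.sales FROM authors p JOIN novels c ON c.author_id = p.id

Result:
id | name    | sales
---+---------+------
1  | Le Guin | 52126
2  | Austen  | 41517
3  | Tolkien | 37708
4  | Tolkien | 73190
5  | Le Guin | 62166
6  | Austen  | 54111
7  | Tolkien | 33931
8  | Tolkien | 18147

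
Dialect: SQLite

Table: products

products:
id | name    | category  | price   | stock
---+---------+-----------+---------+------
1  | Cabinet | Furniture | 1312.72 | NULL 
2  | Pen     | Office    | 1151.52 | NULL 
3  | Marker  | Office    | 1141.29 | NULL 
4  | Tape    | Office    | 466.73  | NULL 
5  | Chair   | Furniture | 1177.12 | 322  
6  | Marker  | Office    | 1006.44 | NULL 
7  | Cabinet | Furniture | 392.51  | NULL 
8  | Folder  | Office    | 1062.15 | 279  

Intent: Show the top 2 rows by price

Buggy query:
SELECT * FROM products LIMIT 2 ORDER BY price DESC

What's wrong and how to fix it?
Bug: ORDER BY cannot follow LIMIT; LIMIT is the final clause

Fix: Sort with ORDER BY, then apply LIMIT

Corrected query:
SELECT * FROM products ORDER BY price DESC LIMIT 2

Result:
id | name    | category  | price   | stock
---+---------+-----------+---------+------
1  | Cabinet | Furniture | 1312.72 | NULL 
5  | Chair   | Furniture | 1177.12 | 322  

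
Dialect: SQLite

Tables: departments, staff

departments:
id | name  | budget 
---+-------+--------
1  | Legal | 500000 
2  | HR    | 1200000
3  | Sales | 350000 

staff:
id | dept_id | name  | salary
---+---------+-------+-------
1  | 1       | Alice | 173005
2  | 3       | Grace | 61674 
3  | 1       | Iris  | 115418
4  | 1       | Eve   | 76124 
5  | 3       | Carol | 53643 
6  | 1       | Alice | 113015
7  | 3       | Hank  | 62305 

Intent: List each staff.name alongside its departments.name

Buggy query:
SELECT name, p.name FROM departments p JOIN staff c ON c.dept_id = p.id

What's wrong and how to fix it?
Bug: 'name' exists in both joined tables, so the database can't tell which one is meant

Fix: Qualify the column with its table alias (c.name)

Corrected query:
SELECT c.name, p.name FROM departments p JOIN staff c ON c.dept_id = p.id

Result:
name  | name 
------+------
Alice | Legal
Grace | Sales
Iris  | Legal
Eve   | Legal
Carol | Sales
Alice | Legal
Hank  | Sales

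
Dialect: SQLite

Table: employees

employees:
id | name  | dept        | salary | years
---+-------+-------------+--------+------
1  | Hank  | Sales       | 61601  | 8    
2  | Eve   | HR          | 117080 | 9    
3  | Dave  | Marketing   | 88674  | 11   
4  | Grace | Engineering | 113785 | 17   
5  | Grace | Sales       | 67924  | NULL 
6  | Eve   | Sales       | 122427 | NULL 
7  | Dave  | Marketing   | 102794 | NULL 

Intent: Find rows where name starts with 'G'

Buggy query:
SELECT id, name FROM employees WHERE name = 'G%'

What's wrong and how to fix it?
Bug: Wildcards only work with LIKE; '=' treats '%' as a literal character

Fix: Replace '=' with LIKE so 'G%' is treated as a pattern

Corrected query:
SELECT id, name FROM employees WHERE name LIKE 'G%'

Result:
id | name 
---+------
4  | Grace
5  | Grace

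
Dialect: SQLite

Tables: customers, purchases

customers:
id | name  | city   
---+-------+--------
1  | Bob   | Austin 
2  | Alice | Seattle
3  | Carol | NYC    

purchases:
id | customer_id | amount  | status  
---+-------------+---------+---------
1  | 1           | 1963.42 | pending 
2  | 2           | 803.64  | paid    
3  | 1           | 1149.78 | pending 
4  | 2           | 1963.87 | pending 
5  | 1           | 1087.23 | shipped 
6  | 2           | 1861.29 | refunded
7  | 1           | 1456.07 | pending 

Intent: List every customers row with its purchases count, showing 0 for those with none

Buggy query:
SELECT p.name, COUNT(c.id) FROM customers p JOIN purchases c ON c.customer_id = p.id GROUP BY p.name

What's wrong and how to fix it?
Bug: An inner join excludes parents with zero children

Fix: Switch to LEFT JOIN to retain unmatched parent rows

Corrected query:
SELECT p.name, COUNT(c.id) FROM customers p LEFT JOIN purchases c ON c.customer_id = p.id GROUP BY p.name

Result:
name  | COUNT(c.id)
------+------------
Alice | 3          
Bob   | 4          
Carol | 0          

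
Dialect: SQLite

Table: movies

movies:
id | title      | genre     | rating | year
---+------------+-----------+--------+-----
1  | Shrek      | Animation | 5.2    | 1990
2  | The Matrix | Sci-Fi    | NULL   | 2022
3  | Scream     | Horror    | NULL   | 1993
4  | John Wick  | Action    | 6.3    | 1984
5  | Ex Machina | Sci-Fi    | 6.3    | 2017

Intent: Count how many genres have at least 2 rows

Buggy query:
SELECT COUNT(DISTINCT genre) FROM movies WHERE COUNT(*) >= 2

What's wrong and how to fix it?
Bug: WHERE filters individual rows, not groups, so a group-level COUNT is invalid there

Fix: Group first with HAVING COUNT(*) >= 2, then COUNT the resulting groups

Corrected query:
SELECT COUNT(*) FROM (SELECT genre FROM movies GROUP BY genre HAVING COUNT(*) >= 2)

Result:
COUNT(*)
--------
1       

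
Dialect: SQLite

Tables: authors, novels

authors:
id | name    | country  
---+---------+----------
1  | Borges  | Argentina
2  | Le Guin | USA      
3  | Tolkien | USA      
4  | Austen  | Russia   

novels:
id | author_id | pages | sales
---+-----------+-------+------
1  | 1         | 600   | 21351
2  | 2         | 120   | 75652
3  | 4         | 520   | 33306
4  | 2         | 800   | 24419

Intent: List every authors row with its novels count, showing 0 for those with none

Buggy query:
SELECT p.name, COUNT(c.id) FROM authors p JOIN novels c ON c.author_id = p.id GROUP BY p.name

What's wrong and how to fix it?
Bug: INNER JOIN drops authors rows that have no matching novels rows

Fix: Use LEFT JOIN so parents without children still appear (COUNT(c.id) gives 0)

Corrected query:
SELECT p.name, COUNT(c.id) FROM authors p LEFT JOIN novels c ON c.author_id = p.id GROUP BY p.name

Result:
name    | COUNT(c.id)
--------+------------
Austen  | 1          
Borges  | 1          
Le Guin | 2          
Tolkien | 0          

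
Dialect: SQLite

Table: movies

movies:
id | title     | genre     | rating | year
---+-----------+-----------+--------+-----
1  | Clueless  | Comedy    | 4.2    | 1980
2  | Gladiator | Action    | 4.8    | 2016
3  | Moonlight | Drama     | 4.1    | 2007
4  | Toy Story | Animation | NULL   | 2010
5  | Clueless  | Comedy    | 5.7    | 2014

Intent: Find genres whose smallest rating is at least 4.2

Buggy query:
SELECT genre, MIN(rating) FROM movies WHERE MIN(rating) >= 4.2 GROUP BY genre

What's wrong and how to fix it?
Bug: MIN() in WHERE is a misuse of aggregate

Fix: Replace WHERE with HAVING after the GROUP BY

Corrected query:
SELECT genre, MIN(rating) FROM movies GROUP BY genre HAVING MIN(rating) >= 4.2

Result:
genre  | MIN(rating)
-------+------------
Action | 4.8        
Comedy | 4.2        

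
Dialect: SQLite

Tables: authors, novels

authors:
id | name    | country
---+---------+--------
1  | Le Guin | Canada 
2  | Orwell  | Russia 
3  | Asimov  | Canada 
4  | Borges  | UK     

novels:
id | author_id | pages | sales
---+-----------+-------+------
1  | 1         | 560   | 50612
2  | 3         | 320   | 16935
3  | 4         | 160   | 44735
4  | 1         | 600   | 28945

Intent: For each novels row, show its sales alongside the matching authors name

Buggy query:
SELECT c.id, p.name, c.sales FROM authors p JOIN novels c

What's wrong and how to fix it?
Bug: Missing join condition: each novels row is matched to all authors rows instead of just its own

Fix: Specify the join condition linking the foreign key to the parent id

Corrected query:
SELECT c.id, p.name, c.sales FROM authors p JOIN novels c ON c.author_id = p.id

Result:
id | name    | sales
---+---------+------
1  | Le Guin | 50612
2  | Asimov  | 16935
3  | Borges  | 44735
4  | Le Guin | 28945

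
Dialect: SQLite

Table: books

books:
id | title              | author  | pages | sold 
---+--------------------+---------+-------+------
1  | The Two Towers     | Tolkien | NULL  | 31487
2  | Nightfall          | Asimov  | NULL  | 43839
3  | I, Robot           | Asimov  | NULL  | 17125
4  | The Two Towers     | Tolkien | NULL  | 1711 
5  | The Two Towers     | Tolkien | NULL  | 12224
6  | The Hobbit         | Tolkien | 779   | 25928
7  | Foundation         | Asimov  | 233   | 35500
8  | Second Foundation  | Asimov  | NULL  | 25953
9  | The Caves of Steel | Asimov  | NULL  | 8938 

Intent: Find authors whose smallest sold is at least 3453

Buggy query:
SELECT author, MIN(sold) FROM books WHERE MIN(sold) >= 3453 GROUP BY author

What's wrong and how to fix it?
Bug: Aggregates like MIN are computed per group after WHERE runs

Fix: Use HAVING for the per-group MIN condition

Corrected query:
SELECT author, MIN(sold) FROM books GROUP BY author HAVING MIN(sold) >= 3453

Result:
author | MIN(sold)
-------+----------
Asimov | 8938     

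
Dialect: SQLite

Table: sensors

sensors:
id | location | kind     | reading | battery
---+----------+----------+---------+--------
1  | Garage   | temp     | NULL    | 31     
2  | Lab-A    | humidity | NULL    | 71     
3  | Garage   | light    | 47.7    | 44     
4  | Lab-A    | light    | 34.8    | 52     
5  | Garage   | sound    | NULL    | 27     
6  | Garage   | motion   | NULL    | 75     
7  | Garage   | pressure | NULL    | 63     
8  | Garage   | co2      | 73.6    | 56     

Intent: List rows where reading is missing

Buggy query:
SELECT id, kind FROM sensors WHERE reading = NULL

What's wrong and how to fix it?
Bug: Comparing to NULL with '=' never matches; NULL = NULL is unknown, not true

Fix: Use IS NULL to test for NULL

Corrected query:
SELECT id, kind FROM sensors WHERE reading IS NULL

Result:
id | kind    
---+---------
1  | temp    
2  | humidity
5  | sound   
6  | motion  
7  | pressure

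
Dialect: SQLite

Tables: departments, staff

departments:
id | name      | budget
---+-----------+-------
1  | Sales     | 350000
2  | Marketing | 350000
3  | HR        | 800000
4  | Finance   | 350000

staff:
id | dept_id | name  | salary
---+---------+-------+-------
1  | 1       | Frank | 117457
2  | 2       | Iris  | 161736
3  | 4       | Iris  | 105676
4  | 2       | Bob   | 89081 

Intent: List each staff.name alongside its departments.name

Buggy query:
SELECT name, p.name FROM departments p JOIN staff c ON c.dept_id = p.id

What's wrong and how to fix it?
Bug: Both tables have a 'name' column; the unqualified reference is ambiguous

Fix: Qualify the column with its table alias (c.name)

Corrected query:
SELECT c.name, p.name FROM departments p JOIN staff c ON c.dept_id = p.id

Result:
name  | name     
------+----------
Frank | Sales    
Iris  | Marketing
Iris  | Finance  
Bob   | Marketing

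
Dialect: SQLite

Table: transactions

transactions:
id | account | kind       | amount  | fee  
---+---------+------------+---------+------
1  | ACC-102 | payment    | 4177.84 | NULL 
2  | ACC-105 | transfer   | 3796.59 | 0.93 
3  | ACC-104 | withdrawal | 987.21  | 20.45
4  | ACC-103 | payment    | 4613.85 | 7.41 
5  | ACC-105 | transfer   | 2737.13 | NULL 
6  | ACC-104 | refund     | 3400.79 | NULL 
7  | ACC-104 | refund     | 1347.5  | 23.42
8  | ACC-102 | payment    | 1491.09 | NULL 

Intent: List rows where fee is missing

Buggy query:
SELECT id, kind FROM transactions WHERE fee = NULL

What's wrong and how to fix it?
Bug: Comparing to NULL with '=' never matches; NULL = NULL is unknown, not true

Fix: Replace '= NULL' with 'IS NULL'

Corrected query:
SELECT id, kind FROM transactions WHERE fee IS NULL

Result:
id | kind    
---+---------
1  | payment 
5  | transfer
6  | refund  
8  | payment 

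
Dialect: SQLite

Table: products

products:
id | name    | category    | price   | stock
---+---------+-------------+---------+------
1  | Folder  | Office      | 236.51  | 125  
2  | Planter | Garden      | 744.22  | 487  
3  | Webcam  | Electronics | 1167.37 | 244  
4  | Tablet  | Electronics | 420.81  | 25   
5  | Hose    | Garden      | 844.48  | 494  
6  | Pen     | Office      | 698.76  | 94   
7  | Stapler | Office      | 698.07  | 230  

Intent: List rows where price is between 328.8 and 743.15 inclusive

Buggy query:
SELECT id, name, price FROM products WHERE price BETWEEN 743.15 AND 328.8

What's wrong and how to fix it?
Bug: The bounds are reversed; BETWEEN a AND b requires a <= b to match anything

Fix: Swap the bounds so the smaller value comes first

Corrected query:
SELECT id, name, price FROM products WHERE price BETWEEN 328.8 AND 743.15

Result:
id | name    | price 
---+---------+-------
4  | Tablet  | 420.81
6  | Pen     | 698.76
7  | Stapler | 698.07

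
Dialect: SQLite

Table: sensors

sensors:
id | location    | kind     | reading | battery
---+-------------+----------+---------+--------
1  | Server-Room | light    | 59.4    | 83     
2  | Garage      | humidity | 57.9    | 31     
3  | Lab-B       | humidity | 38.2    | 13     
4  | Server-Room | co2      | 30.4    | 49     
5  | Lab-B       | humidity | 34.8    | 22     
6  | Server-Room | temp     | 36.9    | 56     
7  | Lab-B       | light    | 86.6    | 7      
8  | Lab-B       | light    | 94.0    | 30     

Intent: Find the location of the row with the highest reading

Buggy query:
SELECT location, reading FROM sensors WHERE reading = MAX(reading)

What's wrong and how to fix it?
Bug: MAX(reading) is an aggregate and cannot be used directly in WHERE

Fix: Use a subquery: WHERE reading = (SELECT MAX(reading) FROM sensors)

Corrected query:
SELECT location, reading FROM sensors WHERE reading = (SELECT MAX(reading) FROM sensors)

Result:
location | reading
---------+--------
Lab-B    | 94     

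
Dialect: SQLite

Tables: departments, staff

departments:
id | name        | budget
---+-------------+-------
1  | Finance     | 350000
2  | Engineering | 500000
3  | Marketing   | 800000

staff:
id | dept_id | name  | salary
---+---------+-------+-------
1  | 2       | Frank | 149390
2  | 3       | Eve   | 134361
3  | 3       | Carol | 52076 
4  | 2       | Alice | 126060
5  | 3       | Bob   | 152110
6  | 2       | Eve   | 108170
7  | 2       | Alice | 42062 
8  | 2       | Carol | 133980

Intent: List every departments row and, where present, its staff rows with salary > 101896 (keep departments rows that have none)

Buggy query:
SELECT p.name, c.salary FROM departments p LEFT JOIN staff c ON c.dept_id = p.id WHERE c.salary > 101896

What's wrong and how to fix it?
Bug: A WHERE condition on the right-hand table after LEFT JOIN drops unmatched parents

Fix: Put 'c.salary > 101896' in the JOIN's ON clause instead of WHERE

Corrected query:
SELECT p.name, c.salary FROM departments p LEFT JOIN staff c ON c.dept_id = p.id AND c.salary > 101896

Result:
name        | salary
------------+-------
Finance     | NULL  
Engineering | 108170
Engineering | 126060
Engineering | 133980
Engineering | 149390
Marketing   | 134361
Marketing   | 152110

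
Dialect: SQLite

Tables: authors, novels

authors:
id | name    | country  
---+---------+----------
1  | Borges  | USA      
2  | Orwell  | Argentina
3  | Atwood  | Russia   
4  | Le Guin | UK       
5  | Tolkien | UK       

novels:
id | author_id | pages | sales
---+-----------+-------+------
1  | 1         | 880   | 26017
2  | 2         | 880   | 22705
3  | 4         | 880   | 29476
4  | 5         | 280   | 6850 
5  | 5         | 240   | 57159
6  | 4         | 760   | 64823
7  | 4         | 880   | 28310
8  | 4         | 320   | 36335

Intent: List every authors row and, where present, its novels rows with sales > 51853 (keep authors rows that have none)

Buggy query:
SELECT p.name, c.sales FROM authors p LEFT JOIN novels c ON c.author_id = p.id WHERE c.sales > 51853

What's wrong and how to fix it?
Bug: Filtering c.sales in WHERE discards the NULL rows produced by LEFT JOIN, turning it into an inner join

Fix: Put 'c.sales > 51853' in the JOIN's ON clause instead of WHERE

Corrected query:
SELECT p.name, c.sales FROM authors p LEFT JOIN novels c ON c.author_id = p.id AND c.sales > 51853

Result:
name    | sales
--------+------
Borges  | NULL 
Orwell  | NULL 
Atwood  | NULL 
Le Guin | 64823
Tolkien | 57159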